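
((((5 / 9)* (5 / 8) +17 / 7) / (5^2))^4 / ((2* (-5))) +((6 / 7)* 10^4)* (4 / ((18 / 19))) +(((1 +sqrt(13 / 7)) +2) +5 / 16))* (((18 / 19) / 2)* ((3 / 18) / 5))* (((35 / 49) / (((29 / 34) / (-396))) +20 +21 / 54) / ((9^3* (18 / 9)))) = -10374701479858331659585673141 / 85043395873215360000000000 - 1137259* sqrt(91) / 2361872520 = -122.00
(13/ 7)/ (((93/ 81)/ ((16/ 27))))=208/ 217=0.96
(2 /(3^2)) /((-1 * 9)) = -2 /81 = -0.02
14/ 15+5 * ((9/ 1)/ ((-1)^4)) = 689/ 15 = 45.93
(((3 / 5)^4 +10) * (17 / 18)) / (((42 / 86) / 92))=212886206 / 118125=1802.21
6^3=216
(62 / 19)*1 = 62 / 19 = 3.26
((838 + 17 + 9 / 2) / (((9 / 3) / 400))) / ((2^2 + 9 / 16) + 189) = 1833600 / 3097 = 592.06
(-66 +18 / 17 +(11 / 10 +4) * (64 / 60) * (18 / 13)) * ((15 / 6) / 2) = -79296 / 1105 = -71.76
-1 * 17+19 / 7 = -100 / 7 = -14.29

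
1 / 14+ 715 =10011 / 14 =715.07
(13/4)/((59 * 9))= 0.01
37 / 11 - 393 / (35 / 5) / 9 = -664 / 231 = -2.87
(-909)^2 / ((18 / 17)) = 1560753 / 2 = 780376.50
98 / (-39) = -98 / 39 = -2.51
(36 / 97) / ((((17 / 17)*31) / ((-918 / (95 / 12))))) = -396576 / 285665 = -1.39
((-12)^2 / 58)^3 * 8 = 2985984 / 24389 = 122.43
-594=-594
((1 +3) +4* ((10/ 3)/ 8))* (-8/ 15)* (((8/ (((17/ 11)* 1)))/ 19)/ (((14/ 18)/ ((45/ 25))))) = -6336/ 3325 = -1.91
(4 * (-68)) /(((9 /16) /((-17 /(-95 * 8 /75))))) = -46240 /57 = -811.23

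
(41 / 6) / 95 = 41 / 570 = 0.07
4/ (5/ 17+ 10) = 68/ 175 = 0.39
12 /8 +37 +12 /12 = 79 /2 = 39.50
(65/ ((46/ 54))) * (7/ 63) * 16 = 3120/ 23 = 135.65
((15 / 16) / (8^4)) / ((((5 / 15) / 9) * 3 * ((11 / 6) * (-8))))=-405 / 2883584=-0.00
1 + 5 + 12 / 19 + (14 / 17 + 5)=4023 / 323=12.46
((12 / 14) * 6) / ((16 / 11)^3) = 11979 / 7168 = 1.67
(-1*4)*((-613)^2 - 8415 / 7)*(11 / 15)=-115366592 / 105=-1098729.45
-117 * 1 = -117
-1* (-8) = 8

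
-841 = -841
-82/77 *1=-82/77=-1.06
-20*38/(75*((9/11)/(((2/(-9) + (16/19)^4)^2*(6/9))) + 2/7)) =-362358478830656/567362659963125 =-0.64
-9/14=-0.64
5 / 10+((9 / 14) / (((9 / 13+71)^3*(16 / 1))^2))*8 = 146805894123004157057 / 293611788245921431552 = 0.50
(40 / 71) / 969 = 40 / 68799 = 0.00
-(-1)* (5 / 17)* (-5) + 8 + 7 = 230 / 17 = 13.53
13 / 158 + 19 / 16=1605 / 1264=1.27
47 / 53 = 0.89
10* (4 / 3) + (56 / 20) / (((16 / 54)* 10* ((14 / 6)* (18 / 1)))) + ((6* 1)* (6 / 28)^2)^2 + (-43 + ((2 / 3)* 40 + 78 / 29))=-5902839 / 27851600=-0.21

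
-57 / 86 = -0.66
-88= -88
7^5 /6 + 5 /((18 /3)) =2802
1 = 1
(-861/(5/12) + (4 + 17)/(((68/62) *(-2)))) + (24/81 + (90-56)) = -18742597/9180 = -2041.68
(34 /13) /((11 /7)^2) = 1666 /1573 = 1.06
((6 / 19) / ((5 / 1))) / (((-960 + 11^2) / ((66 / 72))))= -11 / 159410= -0.00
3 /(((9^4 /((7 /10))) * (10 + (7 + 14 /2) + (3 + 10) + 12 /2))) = 7 /940410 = 0.00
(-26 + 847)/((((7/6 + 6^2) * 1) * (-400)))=-2463/44600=-0.06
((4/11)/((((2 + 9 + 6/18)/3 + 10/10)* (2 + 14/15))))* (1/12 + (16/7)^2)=140445/1019788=0.14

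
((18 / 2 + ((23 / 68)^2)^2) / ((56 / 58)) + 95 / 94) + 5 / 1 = 431793446835 / 28137890816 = 15.35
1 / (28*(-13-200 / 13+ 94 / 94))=-13 / 9968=-0.00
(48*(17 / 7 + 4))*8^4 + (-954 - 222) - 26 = 8838946 / 7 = 1262706.57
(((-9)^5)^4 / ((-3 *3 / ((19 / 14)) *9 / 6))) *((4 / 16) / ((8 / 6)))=-25666182635786849691 / 112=-229162344962382586.53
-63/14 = -9/2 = -4.50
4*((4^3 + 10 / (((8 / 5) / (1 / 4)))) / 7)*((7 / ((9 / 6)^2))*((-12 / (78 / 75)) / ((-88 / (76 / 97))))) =498275 / 41613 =11.97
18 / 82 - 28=-1139 / 41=-27.78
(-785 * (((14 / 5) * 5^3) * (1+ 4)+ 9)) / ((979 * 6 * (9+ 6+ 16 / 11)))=-1380815 / 96654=-14.29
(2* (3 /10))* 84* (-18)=-4536 /5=-907.20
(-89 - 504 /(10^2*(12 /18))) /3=-32.19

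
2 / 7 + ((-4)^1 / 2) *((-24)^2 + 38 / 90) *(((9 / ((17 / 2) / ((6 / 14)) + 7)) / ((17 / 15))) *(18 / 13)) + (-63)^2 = 17774669 / 5083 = 3496.89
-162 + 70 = -92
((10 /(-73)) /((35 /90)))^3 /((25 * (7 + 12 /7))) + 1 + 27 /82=126722998657 /95347288666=1.33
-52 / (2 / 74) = -1924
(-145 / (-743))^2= 21025 / 552049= 0.04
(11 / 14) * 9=99 / 14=7.07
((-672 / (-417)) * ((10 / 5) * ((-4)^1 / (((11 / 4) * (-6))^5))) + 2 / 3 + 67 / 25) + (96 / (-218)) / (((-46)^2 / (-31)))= 26294014757882099 / 7841635987811175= 3.35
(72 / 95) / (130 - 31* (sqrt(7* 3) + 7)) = 522 / 99845 - 186* sqrt(21) / 99845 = -0.00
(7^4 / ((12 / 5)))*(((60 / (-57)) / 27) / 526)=-60025 / 809514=-0.07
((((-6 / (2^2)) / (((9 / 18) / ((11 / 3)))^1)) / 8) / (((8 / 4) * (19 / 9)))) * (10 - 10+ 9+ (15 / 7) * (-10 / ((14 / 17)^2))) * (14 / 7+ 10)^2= 13811391 / 13034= 1059.64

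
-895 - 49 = -944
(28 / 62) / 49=2 / 217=0.01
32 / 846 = 16 / 423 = 0.04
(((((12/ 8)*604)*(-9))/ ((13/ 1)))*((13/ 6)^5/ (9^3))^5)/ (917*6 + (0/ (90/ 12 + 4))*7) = -81962916326529947428510899511/ 596411113403740327878698508969050112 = -0.00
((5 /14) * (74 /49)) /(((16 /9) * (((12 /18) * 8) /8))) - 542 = -541.54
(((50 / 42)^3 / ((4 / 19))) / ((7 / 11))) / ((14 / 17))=15.29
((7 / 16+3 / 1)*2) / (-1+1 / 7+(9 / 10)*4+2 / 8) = 1925 / 838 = 2.30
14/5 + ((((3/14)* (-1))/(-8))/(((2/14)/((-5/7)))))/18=9383/3360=2.79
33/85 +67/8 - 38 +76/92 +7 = -334863/15640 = -21.41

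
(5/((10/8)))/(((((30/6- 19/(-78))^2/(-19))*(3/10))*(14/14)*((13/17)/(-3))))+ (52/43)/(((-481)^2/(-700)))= 36.14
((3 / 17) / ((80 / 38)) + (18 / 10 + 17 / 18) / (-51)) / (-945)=-551 / 17350200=-0.00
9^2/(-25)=-3.24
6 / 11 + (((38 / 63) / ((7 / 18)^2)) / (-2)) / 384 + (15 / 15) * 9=1151853 / 120736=9.54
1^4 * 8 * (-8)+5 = -59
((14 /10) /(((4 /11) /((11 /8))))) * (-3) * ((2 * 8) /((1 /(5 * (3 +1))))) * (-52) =264264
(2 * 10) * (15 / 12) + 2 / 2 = 26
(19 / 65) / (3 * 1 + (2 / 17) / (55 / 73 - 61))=710277 / 7284940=0.10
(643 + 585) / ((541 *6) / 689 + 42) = 211523 / 8046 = 26.29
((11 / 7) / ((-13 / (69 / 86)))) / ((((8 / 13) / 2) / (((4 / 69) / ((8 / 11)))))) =-121 / 4816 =-0.03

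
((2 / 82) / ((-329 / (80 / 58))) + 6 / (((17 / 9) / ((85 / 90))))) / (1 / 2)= 6.00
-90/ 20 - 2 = -13/ 2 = -6.50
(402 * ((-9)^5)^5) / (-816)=48099165175354123447606683 / 136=353670332171721495938284.40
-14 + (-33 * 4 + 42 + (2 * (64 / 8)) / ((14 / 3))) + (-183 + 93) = -1334 / 7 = -190.57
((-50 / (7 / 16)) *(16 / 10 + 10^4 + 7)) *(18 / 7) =-20589120 / 7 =-2941302.86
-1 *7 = -7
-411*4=-1644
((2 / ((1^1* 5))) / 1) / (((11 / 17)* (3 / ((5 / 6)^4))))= 2125 / 21384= 0.10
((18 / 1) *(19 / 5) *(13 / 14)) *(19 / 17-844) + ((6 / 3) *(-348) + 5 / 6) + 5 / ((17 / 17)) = -27654871 / 510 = -54225.24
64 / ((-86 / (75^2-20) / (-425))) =76228000 / 43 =1772744.19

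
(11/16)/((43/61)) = 671/688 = 0.98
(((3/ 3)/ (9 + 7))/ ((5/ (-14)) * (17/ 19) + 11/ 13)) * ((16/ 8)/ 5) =1729/ 36420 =0.05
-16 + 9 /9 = -15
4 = 4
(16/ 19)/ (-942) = -8/ 8949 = -0.00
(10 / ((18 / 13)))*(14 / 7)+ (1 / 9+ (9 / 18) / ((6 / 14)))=283 / 18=15.72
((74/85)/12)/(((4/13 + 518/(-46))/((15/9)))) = -11063/1002150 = -0.01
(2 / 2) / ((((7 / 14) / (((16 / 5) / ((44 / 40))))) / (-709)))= -45376 / 11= -4125.09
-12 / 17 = -0.71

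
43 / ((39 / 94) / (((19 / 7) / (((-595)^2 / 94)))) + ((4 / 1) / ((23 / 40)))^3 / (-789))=69300804294156 / 927118161364475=0.07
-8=-8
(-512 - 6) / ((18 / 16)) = -4144 / 9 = -460.44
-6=-6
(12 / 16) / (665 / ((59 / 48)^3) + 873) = 205379 / 337119396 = 0.00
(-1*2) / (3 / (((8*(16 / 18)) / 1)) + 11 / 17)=-2176 / 1163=-1.87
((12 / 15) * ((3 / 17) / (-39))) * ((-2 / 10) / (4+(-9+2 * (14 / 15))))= -12 / 51935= -0.00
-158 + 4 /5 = -786 /5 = -157.20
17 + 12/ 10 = 91/ 5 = 18.20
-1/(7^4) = -1/2401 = -0.00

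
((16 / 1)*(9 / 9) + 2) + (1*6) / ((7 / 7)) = 24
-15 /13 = -1.15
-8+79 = 71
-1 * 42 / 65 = -42 / 65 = -0.65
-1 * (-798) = 798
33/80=0.41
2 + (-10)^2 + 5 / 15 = 307 / 3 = 102.33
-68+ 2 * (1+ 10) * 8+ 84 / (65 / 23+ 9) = 7827 / 68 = 115.10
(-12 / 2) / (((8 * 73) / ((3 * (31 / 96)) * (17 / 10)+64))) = -63021 / 93440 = -0.67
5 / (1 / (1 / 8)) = 5 / 8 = 0.62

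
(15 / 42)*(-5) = -25 / 14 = -1.79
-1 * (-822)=822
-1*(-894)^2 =-799236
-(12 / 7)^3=-1728 / 343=-5.04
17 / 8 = 2.12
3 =3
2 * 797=1594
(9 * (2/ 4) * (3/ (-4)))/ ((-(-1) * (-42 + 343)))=-27/ 2408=-0.01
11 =11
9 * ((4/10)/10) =9/25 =0.36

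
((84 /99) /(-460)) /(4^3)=-7 /242880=-0.00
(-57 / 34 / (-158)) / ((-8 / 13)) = -0.02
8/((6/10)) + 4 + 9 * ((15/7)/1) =769/21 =36.62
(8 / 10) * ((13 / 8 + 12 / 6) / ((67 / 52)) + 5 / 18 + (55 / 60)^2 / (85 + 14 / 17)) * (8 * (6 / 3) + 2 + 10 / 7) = 32980782 / 684271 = 48.20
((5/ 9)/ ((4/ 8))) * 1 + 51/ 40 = 859/ 360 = 2.39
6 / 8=3 / 4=0.75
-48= -48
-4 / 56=-0.07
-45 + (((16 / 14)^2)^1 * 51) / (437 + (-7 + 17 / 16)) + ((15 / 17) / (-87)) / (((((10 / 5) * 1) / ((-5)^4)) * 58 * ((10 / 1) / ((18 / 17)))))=-4912057995727 / 109518851596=-44.85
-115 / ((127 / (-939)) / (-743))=-80232855 / 127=-631754.76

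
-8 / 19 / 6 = -4 / 57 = -0.07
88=88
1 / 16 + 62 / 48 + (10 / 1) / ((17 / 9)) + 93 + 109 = 170257 / 816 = 208.65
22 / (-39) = -22 / 39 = -0.56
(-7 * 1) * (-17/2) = 119/2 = 59.50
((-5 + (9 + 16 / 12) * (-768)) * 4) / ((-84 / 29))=76763 / 7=10966.14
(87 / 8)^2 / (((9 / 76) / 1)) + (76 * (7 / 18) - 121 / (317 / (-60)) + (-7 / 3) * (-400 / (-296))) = 1770033523 / 1688976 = 1047.99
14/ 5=2.80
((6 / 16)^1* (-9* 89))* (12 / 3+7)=-3304.12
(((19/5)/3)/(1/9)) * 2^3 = 91.20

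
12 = 12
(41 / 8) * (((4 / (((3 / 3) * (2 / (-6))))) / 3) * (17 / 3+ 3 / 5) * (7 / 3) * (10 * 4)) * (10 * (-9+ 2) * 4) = 30215360 / 9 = 3357262.22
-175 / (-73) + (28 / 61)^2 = 708407 / 271633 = 2.61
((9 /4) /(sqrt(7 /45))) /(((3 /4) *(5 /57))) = 86.71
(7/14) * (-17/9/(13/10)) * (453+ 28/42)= -115685/351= -329.59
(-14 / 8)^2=49 / 16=3.06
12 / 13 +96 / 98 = 1212 / 637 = 1.90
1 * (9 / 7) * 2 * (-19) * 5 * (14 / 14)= -1710 / 7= -244.29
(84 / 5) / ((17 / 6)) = 504 / 85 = 5.93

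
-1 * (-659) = 659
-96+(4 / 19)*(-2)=-1832 / 19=-96.42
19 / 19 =1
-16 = -16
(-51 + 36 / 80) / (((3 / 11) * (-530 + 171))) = 3707 / 7180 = 0.52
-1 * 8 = -8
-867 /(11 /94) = -81498 /11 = -7408.91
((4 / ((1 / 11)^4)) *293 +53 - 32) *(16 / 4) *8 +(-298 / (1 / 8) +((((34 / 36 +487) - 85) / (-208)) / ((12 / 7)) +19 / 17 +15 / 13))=419385088664957 / 763776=549094353.14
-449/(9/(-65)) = 29185/9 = 3242.78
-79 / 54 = -1.46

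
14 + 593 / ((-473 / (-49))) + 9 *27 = 150618 / 473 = 318.43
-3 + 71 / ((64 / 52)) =875 / 16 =54.69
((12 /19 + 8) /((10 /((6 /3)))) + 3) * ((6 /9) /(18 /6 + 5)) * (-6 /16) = -449 /3040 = -0.15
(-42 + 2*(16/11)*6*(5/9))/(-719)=1066/23727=0.04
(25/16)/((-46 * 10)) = -5/1472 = -0.00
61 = 61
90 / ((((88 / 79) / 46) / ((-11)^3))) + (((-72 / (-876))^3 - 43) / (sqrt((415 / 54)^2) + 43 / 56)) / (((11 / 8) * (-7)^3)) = -3787712008538364765 / 765692046658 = -4946782.49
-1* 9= -9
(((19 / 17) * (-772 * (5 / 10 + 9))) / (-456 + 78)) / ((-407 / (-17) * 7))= 69673 / 538461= 0.13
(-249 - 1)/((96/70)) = -4375/24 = -182.29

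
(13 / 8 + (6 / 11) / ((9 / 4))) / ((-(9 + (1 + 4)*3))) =-493 / 6336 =-0.08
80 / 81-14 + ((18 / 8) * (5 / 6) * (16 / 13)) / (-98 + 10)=-13.04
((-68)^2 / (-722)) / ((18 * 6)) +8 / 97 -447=-422598263 / 945459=-446.98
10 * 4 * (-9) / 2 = -180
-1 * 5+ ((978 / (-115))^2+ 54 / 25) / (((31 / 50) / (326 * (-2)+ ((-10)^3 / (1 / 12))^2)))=283693115412805 / 16399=17299415538.31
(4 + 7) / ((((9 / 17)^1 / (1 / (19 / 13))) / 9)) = 2431 / 19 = 127.95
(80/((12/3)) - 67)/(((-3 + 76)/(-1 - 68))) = 44.42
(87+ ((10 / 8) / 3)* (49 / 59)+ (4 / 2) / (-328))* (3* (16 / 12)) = 2535304 / 7257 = 349.36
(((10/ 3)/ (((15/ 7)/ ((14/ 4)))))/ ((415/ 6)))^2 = 9604/ 1550025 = 0.01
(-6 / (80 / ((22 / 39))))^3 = -1331 / 17576000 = -0.00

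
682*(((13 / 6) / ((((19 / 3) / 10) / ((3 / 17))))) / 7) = 132990 / 2261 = 58.82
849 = 849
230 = 230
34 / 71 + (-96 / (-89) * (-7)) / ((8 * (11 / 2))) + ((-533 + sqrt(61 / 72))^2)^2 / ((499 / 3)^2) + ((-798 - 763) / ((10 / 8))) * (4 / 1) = 145160476470596753041 / 49846494265920 - 10902231977 * sqrt(122) / 5976024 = 2891999.80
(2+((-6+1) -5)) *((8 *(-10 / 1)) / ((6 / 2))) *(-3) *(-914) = 584960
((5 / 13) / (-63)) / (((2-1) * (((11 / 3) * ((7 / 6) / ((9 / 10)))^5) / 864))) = -0.39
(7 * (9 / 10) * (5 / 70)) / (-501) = -3 / 3340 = -0.00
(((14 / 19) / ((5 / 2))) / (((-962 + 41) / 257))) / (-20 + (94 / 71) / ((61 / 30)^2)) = 475279609 / 113726438475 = 0.00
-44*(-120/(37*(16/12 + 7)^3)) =28512/115625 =0.25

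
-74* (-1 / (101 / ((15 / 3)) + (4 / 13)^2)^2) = 52837850 / 294088201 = 0.18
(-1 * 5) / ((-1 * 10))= 1 / 2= 0.50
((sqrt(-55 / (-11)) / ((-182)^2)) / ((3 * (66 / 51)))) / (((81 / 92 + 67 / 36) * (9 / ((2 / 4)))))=391 * sqrt(5) / 2481318840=0.00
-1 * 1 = -1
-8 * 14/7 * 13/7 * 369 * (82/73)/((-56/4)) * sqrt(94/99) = 1048944 * sqrt(1034)/39347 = 857.24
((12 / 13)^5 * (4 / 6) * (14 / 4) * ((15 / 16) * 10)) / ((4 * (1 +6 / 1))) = 0.52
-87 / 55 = -1.58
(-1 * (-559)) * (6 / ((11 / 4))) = 13416 / 11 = 1219.64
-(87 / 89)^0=-1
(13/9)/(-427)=-13/3843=-0.00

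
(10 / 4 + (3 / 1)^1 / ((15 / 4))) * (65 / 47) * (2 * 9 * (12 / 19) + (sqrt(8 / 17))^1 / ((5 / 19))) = 8151 * sqrt(34) / 3995 + 46332 / 893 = 63.78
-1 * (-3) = 3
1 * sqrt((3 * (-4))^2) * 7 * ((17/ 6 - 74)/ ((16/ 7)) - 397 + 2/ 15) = -1438087/ 40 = -35952.18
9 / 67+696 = 696.13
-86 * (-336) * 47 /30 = 226352 /5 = 45270.40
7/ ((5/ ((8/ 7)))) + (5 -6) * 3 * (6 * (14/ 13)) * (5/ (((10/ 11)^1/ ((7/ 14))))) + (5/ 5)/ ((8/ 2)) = -13379/ 260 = -51.46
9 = 9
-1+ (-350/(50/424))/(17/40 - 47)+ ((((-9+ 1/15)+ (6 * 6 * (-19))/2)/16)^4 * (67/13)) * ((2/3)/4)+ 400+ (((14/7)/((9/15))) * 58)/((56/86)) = 126864656374247/635748750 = 199551.56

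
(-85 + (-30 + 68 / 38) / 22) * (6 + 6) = -216396 / 209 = -1035.39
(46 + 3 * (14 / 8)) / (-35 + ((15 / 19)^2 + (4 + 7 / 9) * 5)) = -133209 / 27260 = -4.89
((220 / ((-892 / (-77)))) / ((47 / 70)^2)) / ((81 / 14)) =290521000 / 39901167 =7.28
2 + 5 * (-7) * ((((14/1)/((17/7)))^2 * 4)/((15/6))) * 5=-2688542/289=-9302.91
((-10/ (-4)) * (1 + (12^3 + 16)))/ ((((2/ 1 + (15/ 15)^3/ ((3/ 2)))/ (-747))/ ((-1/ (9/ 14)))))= 1900959.38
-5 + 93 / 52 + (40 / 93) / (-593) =-9211963 / 2867748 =-3.21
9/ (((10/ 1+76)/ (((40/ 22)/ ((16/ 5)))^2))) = 5625/ 166496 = 0.03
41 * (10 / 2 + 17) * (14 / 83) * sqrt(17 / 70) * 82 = 73964 * sqrt(1190) / 415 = 6148.17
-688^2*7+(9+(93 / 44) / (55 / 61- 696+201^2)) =-353111051999687 / 106570640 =-3313399.00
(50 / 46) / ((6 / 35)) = 875 / 138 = 6.34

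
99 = 99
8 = 8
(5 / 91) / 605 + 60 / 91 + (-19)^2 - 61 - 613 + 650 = 3717968 / 11011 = 337.66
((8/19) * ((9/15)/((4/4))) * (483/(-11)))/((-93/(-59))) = -227976/32395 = -7.04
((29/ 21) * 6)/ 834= 29/ 2919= 0.01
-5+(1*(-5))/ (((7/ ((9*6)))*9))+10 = 5/ 7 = 0.71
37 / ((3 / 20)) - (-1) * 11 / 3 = 751 / 3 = 250.33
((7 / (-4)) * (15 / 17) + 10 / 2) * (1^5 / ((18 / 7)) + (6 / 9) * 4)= 12925 / 1224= 10.56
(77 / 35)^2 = 121 / 25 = 4.84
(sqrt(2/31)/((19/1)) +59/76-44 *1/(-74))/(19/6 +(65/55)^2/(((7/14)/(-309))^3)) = -1399365/336502811225494-726 *sqrt(62)/140967393891761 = -0.00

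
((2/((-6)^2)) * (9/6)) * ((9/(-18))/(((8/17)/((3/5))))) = -17/320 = -0.05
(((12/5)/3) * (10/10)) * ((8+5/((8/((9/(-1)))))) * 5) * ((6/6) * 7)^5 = 319333/2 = 159666.50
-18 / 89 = -0.20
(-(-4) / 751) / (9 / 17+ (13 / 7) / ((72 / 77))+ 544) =4896 / 502370185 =0.00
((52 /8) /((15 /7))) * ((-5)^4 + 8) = 19201 /10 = 1920.10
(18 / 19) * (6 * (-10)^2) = 568.42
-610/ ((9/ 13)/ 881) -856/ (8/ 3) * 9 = -7012331/ 9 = -779147.89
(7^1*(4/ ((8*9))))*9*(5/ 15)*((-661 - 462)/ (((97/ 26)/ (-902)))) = 92178086/ 291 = 316763.18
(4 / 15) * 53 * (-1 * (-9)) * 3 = 1908 / 5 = 381.60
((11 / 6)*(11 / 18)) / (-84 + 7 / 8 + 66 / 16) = -121 / 8532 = -0.01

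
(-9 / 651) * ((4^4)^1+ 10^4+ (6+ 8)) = -30810 / 217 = -141.98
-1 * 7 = -7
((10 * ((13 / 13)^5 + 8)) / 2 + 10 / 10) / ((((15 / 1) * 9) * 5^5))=46 / 421875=0.00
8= 8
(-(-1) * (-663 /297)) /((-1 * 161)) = 221 /15939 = 0.01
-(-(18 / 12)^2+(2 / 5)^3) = 1093 / 500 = 2.19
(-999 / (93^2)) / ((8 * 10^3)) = -111 / 7688000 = -0.00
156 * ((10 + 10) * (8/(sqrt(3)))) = 8320 * sqrt(3) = 14410.66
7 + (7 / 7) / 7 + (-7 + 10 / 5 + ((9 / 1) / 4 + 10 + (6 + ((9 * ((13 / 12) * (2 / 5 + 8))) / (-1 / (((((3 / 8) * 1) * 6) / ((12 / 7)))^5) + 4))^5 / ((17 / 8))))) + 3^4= 2931018634802933088685449958573968795987675427193 / 1242183951417770863361852108186691622400000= 2359568.91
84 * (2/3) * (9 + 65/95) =10304/19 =542.32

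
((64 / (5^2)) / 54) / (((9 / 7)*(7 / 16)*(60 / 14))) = 0.02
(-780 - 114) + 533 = -361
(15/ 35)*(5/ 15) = 1/ 7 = 0.14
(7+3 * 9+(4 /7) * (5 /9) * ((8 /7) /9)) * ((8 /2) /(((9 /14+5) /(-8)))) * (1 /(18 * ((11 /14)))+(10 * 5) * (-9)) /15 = 385153699712 /66517605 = 5790.25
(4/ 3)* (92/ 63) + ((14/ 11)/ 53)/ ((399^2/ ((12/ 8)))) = 77450393/ 39777507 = 1.95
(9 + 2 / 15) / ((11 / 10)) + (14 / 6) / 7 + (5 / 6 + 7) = 1087 / 66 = 16.47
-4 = -4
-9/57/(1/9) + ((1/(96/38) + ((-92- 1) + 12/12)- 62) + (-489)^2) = 217936969/912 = 238965.97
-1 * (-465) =465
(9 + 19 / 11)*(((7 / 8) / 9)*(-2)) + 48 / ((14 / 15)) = 68389 / 1386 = 49.34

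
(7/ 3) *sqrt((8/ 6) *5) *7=98 *sqrt(15)/ 9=42.17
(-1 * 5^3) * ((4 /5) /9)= -100 /9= -11.11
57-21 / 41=56.49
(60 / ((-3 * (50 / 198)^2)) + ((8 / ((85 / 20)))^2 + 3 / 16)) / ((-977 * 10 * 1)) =179122921 / 5647060000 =0.03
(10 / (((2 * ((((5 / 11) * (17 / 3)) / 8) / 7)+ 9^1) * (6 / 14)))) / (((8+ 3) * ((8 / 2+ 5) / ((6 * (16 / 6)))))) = 31360 / 75609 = 0.41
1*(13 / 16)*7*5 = 455 / 16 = 28.44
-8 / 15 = -0.53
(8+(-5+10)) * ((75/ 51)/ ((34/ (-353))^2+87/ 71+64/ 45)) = 9953143875/ 1383225859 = 7.20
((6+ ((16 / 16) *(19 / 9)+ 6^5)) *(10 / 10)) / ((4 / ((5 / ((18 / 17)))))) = 5954845 / 648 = 9189.58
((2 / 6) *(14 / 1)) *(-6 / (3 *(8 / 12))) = -14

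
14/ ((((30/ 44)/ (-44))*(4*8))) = -847/ 30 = -28.23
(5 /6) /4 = 5 /24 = 0.21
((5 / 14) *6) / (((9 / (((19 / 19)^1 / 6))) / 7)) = 5 / 18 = 0.28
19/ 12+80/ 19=1321/ 228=5.79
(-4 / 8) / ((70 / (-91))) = 13 / 20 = 0.65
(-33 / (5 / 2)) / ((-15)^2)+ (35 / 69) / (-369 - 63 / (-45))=-317301 / 5284250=-0.06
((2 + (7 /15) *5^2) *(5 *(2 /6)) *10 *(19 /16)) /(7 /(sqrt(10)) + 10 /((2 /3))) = 486875 /26412-136325 *sqrt(10) /158472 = 15.71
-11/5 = -2.20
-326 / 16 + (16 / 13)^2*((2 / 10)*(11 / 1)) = -115207 / 6760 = -17.04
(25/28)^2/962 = 625/754208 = 0.00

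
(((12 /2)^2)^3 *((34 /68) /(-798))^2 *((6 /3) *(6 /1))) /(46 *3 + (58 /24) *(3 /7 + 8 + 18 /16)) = 373248 /273550277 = 0.00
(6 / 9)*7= 14 / 3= 4.67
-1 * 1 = -1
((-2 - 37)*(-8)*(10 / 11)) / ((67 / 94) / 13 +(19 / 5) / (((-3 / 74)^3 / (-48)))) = 171568800 / 1655894419597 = 0.00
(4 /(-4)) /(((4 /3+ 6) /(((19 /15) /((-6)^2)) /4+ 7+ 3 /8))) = -15949 /15840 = -1.01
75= 75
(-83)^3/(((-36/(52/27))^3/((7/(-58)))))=-8793512273/832236606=-10.57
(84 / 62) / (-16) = -21 / 248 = -0.08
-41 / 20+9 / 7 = -107 / 140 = -0.76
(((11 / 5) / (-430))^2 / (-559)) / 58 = -121 / 149870695000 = -0.00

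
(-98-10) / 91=-108 / 91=-1.19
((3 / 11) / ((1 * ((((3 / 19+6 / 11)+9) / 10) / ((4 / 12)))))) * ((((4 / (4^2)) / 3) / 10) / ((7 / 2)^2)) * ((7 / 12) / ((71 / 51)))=323 / 12094992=0.00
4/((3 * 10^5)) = 1/75000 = 0.00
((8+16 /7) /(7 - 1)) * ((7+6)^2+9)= 2136 /7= 305.14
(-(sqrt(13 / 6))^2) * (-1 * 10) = 21.67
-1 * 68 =-68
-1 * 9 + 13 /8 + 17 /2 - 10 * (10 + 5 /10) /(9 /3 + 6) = -253 /24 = -10.54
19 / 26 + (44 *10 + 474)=23783 / 26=914.73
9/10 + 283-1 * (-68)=3519/10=351.90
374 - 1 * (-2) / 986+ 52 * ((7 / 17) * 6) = 247719 / 493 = 502.47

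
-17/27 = -0.63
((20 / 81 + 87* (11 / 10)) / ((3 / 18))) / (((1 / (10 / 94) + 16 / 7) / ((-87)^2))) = 457519979 / 1227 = 372876.92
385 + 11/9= 3476/9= 386.22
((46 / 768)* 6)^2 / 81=529 / 331776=0.00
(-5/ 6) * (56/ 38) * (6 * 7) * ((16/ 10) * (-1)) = 1568/ 19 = 82.53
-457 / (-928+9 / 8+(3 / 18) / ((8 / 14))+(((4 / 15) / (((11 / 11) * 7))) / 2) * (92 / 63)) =12092220 / 24516659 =0.49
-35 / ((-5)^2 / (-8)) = 56 / 5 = 11.20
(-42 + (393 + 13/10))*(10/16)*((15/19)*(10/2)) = 264225/304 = 869.16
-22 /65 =-0.34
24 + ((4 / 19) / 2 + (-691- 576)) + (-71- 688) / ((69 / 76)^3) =-204176999 / 90459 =-2257.12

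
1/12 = 0.08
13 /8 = 1.62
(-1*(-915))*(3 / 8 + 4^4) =234583.12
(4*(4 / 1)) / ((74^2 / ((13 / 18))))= 26 / 12321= 0.00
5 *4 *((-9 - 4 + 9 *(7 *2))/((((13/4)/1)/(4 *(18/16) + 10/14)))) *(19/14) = 4920.91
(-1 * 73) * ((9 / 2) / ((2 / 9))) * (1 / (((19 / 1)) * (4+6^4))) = -5913 / 98800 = -0.06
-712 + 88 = -624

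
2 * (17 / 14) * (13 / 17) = 1.86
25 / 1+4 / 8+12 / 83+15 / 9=13601 / 498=27.31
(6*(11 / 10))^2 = 1089 / 25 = 43.56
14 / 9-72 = -634 / 9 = -70.44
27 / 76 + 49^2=2401.36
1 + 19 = 20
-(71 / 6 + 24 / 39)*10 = -4855 / 39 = -124.49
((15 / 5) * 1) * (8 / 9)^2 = 64 / 27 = 2.37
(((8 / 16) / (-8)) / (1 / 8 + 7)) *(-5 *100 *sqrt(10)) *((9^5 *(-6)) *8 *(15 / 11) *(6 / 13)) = -21257640000 *sqrt(10) / 2717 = -24741464.88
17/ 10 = 1.70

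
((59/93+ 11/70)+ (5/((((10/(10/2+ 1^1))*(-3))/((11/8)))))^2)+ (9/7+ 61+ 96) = 33532831/208320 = 160.97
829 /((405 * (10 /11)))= 9119 /4050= 2.25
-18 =-18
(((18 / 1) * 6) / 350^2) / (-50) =-27 / 1531250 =-0.00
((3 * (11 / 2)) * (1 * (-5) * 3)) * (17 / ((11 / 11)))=-8415 / 2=-4207.50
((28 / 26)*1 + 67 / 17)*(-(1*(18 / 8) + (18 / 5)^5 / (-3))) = 162520623 / 162500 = 1000.13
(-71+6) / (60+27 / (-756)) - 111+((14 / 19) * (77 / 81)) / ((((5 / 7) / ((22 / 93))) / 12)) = -43776608413 / 400517055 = -109.30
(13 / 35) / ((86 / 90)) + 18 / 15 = 2391 / 1505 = 1.59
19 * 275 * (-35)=-182875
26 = 26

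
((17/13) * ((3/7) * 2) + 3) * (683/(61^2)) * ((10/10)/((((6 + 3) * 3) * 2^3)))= 85375/24379992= 0.00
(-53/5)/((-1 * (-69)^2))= 53/23805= 0.00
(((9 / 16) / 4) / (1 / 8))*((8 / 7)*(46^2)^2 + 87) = 322382313 / 56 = 5756827.02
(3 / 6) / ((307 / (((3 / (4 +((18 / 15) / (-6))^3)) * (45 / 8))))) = 16875 / 2451088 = 0.01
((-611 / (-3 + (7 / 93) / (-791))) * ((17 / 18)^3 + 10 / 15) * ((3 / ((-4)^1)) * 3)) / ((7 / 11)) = -207207778063 / 190681344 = -1086.67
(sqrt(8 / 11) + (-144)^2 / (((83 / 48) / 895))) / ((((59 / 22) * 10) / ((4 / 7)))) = 8 * sqrt(22) / 2065 + 7839203328 / 34279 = 228688.23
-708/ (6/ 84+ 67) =-3304/ 313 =-10.56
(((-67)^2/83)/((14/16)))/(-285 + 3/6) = -71824/330589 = -0.22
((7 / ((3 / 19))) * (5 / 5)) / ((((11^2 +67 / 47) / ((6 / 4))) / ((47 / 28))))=41971 / 46032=0.91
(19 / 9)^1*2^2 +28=328 / 9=36.44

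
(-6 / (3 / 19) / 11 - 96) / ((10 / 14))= -7658 / 55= -139.24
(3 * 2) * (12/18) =4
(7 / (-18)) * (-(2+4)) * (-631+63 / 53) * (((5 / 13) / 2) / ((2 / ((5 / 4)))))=-1460375 / 8268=-176.63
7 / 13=0.54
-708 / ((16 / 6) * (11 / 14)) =-3717 / 11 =-337.91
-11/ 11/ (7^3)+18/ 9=685/ 343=2.00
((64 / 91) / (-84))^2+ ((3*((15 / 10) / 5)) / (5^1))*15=98604427 / 36519210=2.70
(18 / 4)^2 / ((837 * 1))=3 / 124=0.02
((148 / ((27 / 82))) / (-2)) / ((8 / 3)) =-1517 / 18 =-84.28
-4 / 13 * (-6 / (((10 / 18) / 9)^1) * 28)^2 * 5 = -740710656 / 65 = -11395548.55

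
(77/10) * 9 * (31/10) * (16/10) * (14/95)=601524/11875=50.65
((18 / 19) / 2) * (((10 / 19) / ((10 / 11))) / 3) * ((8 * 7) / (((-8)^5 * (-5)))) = 231 / 7393280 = 0.00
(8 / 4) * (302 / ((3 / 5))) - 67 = 2819 / 3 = 939.67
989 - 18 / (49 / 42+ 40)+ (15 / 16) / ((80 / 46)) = 31271443 / 31616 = 989.10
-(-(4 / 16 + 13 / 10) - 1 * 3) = 91 / 20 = 4.55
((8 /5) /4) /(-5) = -2 /25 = -0.08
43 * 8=344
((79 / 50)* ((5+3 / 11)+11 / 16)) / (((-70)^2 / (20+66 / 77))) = 6049583 / 150920000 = 0.04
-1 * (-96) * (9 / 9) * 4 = 384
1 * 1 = 1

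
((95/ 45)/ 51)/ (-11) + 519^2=269361.00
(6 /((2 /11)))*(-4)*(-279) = 36828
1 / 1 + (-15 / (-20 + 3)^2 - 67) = -19089 / 289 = -66.05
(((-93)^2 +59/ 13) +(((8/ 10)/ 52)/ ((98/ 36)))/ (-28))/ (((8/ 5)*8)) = 676.06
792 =792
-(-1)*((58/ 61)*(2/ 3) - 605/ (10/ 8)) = -88456/ 183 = -483.37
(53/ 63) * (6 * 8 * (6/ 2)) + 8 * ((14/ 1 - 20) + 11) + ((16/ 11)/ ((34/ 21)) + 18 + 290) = 615284/ 1309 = 470.04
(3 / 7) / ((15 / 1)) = 1 / 35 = 0.03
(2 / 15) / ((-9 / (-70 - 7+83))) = -4 / 45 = -0.09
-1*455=-455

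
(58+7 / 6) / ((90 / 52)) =923 / 27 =34.19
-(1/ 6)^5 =-1/ 7776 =-0.00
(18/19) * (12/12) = 18/19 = 0.95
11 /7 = 1.57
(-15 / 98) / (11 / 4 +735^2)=-0.00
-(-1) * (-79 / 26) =-79 / 26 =-3.04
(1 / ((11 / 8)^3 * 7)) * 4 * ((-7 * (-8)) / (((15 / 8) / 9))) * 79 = 31064064 / 6655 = 4667.78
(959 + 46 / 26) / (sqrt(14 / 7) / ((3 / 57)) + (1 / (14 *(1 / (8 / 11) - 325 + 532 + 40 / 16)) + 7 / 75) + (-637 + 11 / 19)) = -2250603672420837252750 / 1487940160536013126267 - 67200423997869618750 *sqrt(2) / 1487940160536013126267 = -1.58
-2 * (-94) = 188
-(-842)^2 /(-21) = 708964 /21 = 33760.19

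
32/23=1.39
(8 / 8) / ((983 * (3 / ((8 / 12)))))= 2 / 8847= 0.00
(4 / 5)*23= 92 / 5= 18.40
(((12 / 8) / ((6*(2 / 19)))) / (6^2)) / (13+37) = 19 / 14400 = 0.00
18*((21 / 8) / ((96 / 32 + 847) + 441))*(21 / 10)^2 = 83349 / 516400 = 0.16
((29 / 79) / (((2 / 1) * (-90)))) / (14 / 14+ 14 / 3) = -29 / 80580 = -0.00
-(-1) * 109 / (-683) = -109 / 683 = -0.16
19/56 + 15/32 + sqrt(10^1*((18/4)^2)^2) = 181/224 + 81*sqrt(10)/4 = 64.84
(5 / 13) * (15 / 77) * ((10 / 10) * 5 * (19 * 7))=7125 / 143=49.83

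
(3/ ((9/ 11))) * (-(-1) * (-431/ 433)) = -4741/ 1299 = -3.65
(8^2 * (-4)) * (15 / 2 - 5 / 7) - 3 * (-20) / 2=-11950 / 7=-1707.14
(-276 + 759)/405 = 161/135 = 1.19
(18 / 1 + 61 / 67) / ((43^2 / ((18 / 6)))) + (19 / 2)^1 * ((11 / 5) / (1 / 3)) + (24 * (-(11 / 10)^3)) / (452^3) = 89705080297292781 / 1430003272408000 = 62.73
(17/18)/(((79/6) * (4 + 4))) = 17/1896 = 0.01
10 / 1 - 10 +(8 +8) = 16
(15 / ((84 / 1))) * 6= 15 / 14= 1.07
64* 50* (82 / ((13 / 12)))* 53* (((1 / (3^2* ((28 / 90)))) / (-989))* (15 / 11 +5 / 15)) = -7866.79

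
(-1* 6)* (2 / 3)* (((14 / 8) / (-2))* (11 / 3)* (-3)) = -77 / 2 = -38.50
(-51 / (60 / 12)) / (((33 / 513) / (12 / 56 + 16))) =-1979667 / 770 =-2571.00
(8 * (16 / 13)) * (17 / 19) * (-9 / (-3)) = 6528 / 247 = 26.43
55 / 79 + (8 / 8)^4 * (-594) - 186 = -61565 / 79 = -779.30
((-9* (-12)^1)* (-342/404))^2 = 85266756/10201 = 8358.67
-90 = -90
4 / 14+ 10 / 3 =76 / 21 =3.62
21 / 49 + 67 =472 / 7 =67.43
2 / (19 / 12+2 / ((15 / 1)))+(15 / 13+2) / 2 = 7343 / 2678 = 2.74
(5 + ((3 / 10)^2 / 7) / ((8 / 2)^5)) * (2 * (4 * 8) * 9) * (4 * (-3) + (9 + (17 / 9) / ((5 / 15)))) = 10752027 / 1400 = 7680.02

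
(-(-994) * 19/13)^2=356680996/169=2110538.44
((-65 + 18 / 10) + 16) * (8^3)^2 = -61865984 / 5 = -12373196.80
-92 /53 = -1.74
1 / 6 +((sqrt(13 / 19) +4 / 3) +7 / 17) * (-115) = -295.64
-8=-8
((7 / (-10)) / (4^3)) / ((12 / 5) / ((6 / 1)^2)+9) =-21 / 17408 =-0.00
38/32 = 19/16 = 1.19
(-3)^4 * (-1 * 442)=-35802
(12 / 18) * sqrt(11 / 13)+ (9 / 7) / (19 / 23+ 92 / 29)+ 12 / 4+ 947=2 * sqrt(143) / 39+ 5913851 / 6223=950.93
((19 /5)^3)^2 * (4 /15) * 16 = 12846.66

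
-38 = -38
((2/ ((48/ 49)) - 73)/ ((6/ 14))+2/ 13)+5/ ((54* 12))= -348349/ 2106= -165.41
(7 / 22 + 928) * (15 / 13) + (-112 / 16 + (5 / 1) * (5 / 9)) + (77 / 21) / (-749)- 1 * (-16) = 160597607 / 148302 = 1082.91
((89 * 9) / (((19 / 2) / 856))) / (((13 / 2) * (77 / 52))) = 10970496 / 1463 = 7498.63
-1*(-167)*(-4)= -668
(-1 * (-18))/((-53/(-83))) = 1494/53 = 28.19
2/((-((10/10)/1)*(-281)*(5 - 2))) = 2/843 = 0.00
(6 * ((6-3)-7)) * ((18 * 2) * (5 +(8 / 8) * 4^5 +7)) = -895104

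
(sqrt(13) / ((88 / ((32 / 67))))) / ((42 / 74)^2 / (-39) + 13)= 35594 * sqrt(13) / 85202359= 0.00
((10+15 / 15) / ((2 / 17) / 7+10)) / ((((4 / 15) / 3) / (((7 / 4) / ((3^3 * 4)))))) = 45815 / 228864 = 0.20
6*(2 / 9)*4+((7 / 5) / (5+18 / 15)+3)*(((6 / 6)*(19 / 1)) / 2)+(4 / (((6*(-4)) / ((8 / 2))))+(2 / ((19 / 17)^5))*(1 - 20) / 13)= 5299570730 / 157558089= 33.64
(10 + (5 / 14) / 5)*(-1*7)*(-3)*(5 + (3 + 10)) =3807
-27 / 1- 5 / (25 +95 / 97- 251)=-588844 / 21827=-26.98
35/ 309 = 0.11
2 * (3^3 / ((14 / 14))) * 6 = 324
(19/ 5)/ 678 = 19/ 3390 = 0.01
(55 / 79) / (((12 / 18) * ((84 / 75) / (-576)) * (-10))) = 29700 / 553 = 53.71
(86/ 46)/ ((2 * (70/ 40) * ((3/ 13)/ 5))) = 5590/ 483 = 11.57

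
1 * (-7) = -7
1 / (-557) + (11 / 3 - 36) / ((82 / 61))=-3296015 / 137022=-24.05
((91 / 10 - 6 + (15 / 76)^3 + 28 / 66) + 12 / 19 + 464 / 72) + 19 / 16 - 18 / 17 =39660931469 / 3693983040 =10.74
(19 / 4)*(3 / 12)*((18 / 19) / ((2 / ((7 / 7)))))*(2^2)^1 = 9 / 4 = 2.25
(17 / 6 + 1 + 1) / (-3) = -29 / 18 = -1.61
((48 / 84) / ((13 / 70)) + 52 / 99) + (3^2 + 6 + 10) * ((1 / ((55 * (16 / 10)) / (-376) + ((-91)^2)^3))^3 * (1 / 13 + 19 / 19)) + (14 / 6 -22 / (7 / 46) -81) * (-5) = 10655659412824297101442663906401246866340322189 / 9515743290301006024347719807312617241415648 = 1119.79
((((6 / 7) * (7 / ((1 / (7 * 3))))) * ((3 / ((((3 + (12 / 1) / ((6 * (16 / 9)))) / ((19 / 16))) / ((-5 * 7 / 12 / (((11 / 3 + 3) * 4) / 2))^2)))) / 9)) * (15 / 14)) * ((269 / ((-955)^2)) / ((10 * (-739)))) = -751317 / 30367134617600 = -0.00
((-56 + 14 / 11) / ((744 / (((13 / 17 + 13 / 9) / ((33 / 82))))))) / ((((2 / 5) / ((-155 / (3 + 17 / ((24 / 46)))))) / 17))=14897350 / 199287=74.75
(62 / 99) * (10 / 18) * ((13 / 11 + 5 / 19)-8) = -424700 / 186219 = -2.28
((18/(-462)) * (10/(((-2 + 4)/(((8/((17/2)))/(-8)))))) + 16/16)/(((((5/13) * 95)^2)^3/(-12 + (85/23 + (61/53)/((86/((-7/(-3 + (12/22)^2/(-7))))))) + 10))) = 3014460046185093311/4061793868915685283691406250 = 0.00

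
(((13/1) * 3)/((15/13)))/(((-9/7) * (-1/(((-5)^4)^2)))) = 92421875/9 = 10269097.22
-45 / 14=-3.21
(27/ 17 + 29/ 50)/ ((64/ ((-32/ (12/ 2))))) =-1843/ 10200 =-0.18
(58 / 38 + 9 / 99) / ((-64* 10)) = -169 / 66880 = -0.00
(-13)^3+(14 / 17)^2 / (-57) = -36191377 / 16473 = -2197.01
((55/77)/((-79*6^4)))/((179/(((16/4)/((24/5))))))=-25/769722912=-0.00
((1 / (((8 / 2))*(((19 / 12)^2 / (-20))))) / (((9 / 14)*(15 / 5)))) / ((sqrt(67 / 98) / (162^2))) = -68584320*sqrt(134) / 24187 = -32824.28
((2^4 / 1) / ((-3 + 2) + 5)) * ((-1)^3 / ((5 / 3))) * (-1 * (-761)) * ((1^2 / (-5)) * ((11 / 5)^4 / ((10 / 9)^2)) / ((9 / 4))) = 1203314508 / 390625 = 3080.49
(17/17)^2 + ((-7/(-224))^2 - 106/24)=-3.42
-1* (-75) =75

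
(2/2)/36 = 1/36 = 0.03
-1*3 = -3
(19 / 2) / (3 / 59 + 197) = 1121 / 23252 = 0.05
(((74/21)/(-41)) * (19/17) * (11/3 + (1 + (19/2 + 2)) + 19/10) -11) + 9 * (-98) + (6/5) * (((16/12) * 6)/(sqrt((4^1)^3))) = -39236035/43911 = -893.54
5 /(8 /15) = 75 /8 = 9.38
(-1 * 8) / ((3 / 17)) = -136 / 3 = -45.33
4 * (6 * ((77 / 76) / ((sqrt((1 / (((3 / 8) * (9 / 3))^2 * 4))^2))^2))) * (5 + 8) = 19702683 / 2432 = 8101.43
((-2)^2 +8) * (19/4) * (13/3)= 247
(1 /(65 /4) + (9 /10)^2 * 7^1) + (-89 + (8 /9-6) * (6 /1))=-444347 /3900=-113.94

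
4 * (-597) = -2388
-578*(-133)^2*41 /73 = -419193922 /73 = -5742382.49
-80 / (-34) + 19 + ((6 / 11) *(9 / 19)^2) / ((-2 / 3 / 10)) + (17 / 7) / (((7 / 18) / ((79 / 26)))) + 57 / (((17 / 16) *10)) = 9429624312 / 215009795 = 43.86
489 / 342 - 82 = -9185 / 114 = -80.57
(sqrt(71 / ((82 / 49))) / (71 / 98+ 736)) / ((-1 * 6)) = -343 * sqrt(5822) / 17760954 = -0.00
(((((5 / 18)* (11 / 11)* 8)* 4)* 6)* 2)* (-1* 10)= -1066.67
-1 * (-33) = 33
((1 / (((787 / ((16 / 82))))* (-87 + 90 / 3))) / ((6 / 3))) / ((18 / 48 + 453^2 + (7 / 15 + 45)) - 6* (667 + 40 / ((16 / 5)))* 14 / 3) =-160 / 13700624957653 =-0.00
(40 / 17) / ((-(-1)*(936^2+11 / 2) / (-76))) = -6080 / 29787451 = -0.00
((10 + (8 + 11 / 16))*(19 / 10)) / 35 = 5681 / 5600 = 1.01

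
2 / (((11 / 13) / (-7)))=-182 / 11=-16.55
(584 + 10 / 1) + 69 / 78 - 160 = 11307 / 26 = 434.88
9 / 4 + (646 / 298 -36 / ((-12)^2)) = 621 / 149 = 4.17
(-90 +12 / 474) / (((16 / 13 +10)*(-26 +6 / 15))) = 115505 / 369088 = 0.31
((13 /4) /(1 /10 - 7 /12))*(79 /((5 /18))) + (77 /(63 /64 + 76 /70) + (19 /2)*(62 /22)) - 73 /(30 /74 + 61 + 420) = -667180690661 /360925532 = -1848.53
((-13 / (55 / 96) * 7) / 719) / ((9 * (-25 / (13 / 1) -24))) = 37856 / 39979995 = 0.00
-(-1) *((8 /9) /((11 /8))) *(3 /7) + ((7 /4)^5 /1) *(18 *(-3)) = -104792491 /118272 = -886.03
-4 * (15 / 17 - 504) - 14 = 33974 / 17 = 1998.47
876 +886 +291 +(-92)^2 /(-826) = 843657 /413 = 2042.75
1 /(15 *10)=0.01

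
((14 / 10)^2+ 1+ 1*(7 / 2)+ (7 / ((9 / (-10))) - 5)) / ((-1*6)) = 1.05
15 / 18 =5 / 6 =0.83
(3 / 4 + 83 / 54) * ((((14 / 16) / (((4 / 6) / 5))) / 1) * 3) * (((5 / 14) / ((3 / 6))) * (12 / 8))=6175 / 128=48.24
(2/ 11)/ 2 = 1/ 11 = 0.09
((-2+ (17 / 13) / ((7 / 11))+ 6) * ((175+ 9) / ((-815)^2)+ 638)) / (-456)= -2048249381 / 241777900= -8.47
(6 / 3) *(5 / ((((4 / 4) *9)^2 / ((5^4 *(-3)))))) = -6250 / 27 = -231.48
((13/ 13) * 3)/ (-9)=-1/ 3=-0.33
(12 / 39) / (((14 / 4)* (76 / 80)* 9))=160 / 15561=0.01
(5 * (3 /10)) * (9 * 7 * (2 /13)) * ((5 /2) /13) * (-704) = -332640 /169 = -1968.28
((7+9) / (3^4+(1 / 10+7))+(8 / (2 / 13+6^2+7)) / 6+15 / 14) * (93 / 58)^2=3.30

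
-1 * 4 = -4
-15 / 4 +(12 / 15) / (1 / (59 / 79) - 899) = -1986547 / 529620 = -3.75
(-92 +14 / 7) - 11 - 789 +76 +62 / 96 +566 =-11873 / 48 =-247.35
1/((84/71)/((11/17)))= 781/1428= 0.55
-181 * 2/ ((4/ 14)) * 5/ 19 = -6335/ 19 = -333.42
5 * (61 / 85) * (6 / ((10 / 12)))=2196 / 85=25.84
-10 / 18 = -5 / 9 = -0.56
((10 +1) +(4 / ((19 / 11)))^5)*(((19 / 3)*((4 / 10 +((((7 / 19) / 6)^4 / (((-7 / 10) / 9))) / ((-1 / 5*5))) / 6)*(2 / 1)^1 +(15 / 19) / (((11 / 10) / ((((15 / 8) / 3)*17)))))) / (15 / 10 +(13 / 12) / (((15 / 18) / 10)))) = 227871449628220897 / 797887791666180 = 285.59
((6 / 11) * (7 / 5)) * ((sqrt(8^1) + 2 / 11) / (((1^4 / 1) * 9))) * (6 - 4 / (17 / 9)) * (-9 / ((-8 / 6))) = 6.69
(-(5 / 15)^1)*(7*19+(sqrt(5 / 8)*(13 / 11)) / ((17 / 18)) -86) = -47 / 3 -39*sqrt(10) / 374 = -16.00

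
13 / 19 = 0.68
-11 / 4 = -2.75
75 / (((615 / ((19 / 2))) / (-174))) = -8265 / 41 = -201.59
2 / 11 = 0.18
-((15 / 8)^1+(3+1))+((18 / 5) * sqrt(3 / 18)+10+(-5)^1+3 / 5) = -11 / 40+3 * sqrt(6) / 5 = 1.19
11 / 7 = 1.57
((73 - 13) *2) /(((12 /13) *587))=130 /587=0.22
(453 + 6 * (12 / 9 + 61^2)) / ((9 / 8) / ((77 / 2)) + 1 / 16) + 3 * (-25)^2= 28285459 / 113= 250313.80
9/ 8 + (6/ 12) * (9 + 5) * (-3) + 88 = 545/ 8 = 68.12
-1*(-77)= 77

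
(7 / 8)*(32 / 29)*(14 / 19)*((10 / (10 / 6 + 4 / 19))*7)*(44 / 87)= 1207360 / 89987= 13.42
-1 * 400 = -400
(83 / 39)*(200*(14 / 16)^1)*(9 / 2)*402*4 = 35034300 / 13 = 2694946.15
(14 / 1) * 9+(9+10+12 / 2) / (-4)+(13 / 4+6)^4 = 1904817 / 256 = 7440.69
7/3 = 2.33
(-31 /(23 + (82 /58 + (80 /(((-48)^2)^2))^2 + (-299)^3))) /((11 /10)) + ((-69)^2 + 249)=4702529309184062528575170 /938628604430037016793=5010.00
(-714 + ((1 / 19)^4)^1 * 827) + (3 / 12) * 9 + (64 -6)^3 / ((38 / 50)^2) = 175717559421 / 521284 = 337086.04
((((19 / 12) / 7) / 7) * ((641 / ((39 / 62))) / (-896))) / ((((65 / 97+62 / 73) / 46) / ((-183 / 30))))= 3750814530007 / 552664869120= 6.79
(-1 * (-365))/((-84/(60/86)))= -1825/602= -3.03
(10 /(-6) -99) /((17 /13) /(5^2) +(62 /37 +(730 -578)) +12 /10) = -3631550 /5589027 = -0.65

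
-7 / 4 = -1.75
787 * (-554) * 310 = -135159380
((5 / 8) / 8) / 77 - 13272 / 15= -21801447 / 24640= -884.80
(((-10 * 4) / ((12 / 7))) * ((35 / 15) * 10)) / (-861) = 700 / 1107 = 0.63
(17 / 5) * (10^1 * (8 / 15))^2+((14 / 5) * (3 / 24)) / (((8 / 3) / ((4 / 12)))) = 139327 / 1440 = 96.75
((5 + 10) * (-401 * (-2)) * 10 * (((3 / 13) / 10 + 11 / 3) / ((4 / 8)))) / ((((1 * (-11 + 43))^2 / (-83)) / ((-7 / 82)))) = 6142.63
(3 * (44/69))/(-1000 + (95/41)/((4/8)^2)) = -451/233565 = -0.00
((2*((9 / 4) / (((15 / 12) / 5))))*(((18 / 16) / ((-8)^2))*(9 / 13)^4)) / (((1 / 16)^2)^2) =136048896 / 28561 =4763.45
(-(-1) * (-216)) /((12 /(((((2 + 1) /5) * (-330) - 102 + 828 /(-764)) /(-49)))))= -1035126 /9359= -110.60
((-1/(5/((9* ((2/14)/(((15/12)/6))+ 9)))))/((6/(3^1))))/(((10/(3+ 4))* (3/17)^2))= -97971/500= -195.94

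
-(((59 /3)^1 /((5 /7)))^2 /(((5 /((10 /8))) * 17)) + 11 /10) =-187399 /15300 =-12.25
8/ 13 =0.62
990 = 990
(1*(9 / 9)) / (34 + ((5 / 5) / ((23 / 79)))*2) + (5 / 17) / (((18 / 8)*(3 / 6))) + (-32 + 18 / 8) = -29.46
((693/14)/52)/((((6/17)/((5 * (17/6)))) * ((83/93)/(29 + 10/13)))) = 572076945/448864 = 1274.50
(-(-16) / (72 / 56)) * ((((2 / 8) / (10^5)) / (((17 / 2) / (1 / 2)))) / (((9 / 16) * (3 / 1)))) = 14 / 12909375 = 0.00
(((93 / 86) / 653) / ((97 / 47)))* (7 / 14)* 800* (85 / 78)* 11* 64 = 8718688000 / 35407619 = 246.24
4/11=0.36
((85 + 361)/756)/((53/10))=0.11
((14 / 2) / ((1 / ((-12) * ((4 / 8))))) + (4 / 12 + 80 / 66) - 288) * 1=-3613 / 11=-328.45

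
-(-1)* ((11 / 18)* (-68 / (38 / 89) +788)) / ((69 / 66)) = 481822 / 1311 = 367.52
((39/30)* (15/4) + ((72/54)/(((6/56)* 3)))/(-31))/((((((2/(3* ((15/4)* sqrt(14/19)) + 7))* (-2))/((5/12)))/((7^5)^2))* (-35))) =8967741730003/321408 + 6405529807145* sqrt(266)/2714112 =66393216.79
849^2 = 720801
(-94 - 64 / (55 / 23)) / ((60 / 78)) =-43173 / 275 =-156.99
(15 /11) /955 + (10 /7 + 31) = 476948 /14707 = 32.43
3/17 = 0.18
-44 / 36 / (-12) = 11 / 108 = 0.10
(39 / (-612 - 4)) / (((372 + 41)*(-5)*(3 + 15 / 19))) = 247 / 30528960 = 0.00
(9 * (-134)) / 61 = -1206 / 61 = -19.77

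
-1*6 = -6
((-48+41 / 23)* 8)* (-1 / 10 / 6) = 2126 / 345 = 6.16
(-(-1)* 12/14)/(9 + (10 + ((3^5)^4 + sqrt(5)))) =597734472/2431533118310947279 - 6* sqrt(5)/85103659140883154765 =0.00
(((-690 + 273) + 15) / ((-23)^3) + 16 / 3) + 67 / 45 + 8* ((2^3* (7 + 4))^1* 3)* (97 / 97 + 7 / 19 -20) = -409277180899 / 10402785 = -39343.04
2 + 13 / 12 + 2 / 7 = 283 / 84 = 3.37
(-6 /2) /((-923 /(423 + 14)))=1311 /923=1.42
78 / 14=39 / 7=5.57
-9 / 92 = -0.10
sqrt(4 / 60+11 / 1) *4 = 4 *sqrt(2490) / 15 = 13.31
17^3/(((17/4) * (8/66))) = 9537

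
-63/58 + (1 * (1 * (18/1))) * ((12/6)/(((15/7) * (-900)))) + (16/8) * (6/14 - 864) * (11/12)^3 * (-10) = 48606578417/3654000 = 13302.29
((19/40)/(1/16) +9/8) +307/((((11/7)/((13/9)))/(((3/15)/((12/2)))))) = 215401/11880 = 18.13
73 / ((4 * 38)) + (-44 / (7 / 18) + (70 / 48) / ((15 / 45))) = -57609 / 532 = -108.29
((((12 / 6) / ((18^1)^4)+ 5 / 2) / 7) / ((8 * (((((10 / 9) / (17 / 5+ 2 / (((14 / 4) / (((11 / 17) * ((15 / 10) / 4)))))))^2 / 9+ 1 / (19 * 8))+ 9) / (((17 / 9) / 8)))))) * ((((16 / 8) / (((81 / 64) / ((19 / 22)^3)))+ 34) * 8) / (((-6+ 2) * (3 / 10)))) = -7093652270443924599185 / 25994815538524735057848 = -0.27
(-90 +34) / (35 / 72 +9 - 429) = 576 / 4315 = 0.13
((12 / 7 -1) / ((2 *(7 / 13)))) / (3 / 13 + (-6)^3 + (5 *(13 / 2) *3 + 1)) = -845 / 149401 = -0.01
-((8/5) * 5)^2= -64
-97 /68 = -1.43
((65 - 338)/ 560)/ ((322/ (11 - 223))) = 2067/ 6440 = 0.32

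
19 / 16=1.19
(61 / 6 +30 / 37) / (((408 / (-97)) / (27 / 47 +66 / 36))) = -160508131 / 25542432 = -6.28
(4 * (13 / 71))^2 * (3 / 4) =2028 / 5041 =0.40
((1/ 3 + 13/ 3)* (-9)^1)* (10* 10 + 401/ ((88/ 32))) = -113568/ 11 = -10324.36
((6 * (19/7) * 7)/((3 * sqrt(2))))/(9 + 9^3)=0.04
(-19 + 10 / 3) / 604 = -47 / 1812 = -0.03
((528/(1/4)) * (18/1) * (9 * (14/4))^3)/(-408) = -49509306/17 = -2912312.12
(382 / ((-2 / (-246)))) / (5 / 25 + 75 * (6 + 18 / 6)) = 117465 / 1688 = 69.59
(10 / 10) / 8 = 1 / 8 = 0.12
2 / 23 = 0.09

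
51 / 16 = 3.19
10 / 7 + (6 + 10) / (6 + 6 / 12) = 354 / 91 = 3.89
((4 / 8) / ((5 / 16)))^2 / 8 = 0.32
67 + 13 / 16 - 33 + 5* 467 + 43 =38605 / 16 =2412.81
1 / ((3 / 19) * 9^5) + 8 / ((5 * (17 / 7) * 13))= 9941227 / 195747435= 0.05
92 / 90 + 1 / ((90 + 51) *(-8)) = 17281 / 16920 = 1.02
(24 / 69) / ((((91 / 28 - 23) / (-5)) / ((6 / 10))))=96 / 1817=0.05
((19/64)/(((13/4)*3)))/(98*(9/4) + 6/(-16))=19/137358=0.00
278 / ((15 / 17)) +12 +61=5821 / 15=388.07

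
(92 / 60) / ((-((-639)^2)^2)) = -23 / 2500890585615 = -0.00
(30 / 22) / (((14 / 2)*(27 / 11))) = 5 / 63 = 0.08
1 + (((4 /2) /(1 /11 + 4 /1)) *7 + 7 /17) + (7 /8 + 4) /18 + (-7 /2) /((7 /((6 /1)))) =25763 /12240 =2.10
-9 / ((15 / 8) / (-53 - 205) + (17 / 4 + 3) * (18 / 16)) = -12384 / 11213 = -1.10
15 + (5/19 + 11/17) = 15.91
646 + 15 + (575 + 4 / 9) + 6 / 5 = 55694 / 45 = 1237.64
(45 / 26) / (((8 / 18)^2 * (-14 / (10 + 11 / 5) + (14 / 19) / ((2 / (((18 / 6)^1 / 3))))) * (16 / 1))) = -1408185 / 2003456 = -0.70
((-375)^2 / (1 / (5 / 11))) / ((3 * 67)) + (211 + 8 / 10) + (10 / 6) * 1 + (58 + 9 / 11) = 6525734 / 11055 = 590.30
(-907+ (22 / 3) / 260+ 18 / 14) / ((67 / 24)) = -9890092 / 30485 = -324.42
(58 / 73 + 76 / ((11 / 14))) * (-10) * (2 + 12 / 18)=-6264800 / 2409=-2600.58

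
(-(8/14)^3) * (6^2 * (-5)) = 11520/343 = 33.59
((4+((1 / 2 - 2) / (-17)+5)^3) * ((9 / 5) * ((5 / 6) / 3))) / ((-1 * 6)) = -1778311 / 157216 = -11.31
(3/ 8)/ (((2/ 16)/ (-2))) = -6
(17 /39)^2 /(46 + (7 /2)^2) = 1156 /354393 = 0.00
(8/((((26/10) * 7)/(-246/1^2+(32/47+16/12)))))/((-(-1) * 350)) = -137608/449085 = -0.31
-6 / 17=-0.35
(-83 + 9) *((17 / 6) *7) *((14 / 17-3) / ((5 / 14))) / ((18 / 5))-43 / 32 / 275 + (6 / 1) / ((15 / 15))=591737239 / 237600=2490.48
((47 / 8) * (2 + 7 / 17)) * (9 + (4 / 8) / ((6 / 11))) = 13489 / 96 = 140.51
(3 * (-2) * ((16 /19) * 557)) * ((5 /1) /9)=-89120 /57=-1563.51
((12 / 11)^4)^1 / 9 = 2304 / 14641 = 0.16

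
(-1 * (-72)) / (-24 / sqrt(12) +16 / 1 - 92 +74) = 36 / 11 - 72 * sqrt(3) / 11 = -8.06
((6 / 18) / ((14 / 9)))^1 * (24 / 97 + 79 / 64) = 27597 / 86912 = 0.32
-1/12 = -0.08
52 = 52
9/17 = 0.53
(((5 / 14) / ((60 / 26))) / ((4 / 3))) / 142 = 13 / 15904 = 0.00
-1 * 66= -66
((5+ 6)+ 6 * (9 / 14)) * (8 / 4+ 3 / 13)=232 / 7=33.14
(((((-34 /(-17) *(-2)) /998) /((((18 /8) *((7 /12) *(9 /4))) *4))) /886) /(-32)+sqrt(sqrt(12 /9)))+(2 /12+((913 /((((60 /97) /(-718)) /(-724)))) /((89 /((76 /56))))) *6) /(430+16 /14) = sqrt(2) *3^(3 /4) /3+6090794541573251929 /37407101957820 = 162825.62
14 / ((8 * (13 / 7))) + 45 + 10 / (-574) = 685383 / 14924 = 45.92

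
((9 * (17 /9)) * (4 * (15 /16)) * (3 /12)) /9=85 /48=1.77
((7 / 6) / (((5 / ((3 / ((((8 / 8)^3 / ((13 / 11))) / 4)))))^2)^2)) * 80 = 11055163392 / 1830125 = 6040.66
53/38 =1.39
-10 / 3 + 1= -7 / 3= -2.33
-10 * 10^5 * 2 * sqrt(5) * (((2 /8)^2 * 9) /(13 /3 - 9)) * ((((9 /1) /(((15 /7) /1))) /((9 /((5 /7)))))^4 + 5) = 3625000 * sqrt(5) /3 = 2701915.47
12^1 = 12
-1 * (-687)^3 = 324242703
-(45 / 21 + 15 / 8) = -225 / 56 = -4.02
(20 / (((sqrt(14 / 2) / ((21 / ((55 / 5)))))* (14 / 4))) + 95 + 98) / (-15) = -193 / 15 - 8* sqrt(7) / 77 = -13.14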